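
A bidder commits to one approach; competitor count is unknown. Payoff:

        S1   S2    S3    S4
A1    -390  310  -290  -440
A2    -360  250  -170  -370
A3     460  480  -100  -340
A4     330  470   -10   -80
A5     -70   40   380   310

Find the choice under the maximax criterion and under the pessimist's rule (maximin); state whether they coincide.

Row maxima: A1=310, A2=250, A3=480, A4=470, A5=380
Best best-case = 480 → A3.
Row minima: A1=-440, A2=-370, A3=-340, A4=-80, A5=-70
Best worst-case = -70 → A5.

maximax → A3; maximin → A5 (disagree)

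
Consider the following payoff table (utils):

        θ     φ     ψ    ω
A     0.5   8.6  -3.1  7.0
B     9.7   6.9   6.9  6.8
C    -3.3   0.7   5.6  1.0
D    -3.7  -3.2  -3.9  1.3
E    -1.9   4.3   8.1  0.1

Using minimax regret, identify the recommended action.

Column bests: θ=9.7, φ=8.6, ψ=8.1, ω=7.0.
A regrets: 9.2, 0.0, 11.2, 0.0 → max 11.2
B regrets: 0.0, 1.7, 1.2, 0.2 → max 1.7
C regrets: 13.0, 7.9, 2.5, 6.0 → max 13.0
D regrets: 13.4, 11.8, 12.0, 5.7 → max 13.4
E regrets: 11.6, 4.3, 0.0, 6.9 → max 11.6
Smallest max regret = 1.7 → B.

B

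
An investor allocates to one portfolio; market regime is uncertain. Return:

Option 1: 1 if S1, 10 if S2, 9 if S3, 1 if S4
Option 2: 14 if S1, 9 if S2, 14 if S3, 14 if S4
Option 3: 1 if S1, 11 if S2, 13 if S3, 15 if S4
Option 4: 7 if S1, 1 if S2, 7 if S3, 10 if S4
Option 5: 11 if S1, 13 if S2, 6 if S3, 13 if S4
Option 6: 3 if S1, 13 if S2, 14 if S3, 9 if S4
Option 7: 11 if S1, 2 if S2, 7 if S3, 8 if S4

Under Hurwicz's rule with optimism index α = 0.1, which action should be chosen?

Option 2

Option 1: 0.1·10 + 0.9·1 = 1.9
Option 2: 0.1·14 + 0.9·9 = 9.5
Option 3: 0.1·15 + 0.9·1 = 2.4
Option 4: 0.1·10 + 0.9·1 = 1.9
Option 5: 0.1·13 + 0.9·6 = 6.7
Option 6: 0.1·14 + 0.9·3 = 4.1
Option 7: 0.1·11 + 0.9·2 = 2.9
Highest Hurwicz score = 9.5 → Option 2.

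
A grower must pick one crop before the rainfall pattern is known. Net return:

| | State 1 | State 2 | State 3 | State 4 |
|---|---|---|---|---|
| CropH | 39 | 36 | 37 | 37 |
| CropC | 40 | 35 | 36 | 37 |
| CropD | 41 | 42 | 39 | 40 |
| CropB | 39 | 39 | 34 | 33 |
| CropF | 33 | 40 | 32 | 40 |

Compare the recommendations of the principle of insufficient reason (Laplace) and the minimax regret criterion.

laplace → CropD; minimax regret → CropD (agree)

Row averages: CropH=37.25, CropC=37, CropD=40.5, CropB=36.25, CropF=36.25
Highest average = 40.5 → CropD.
Column bests: State 1=41, State 2=42, State 3=39, State 4=40.
CropH regrets: 2, 6, 2, 3 → max 6
CropC regrets: 1, 7, 3, 3 → max 7
CropD regrets: 0, 0, 0, 0 → max 0
CropB regrets: 2, 3, 5, 7 → max 7
CropF regrets: 8, 2, 7, 0 → max 8
Smallest max regret = 0 → CropD.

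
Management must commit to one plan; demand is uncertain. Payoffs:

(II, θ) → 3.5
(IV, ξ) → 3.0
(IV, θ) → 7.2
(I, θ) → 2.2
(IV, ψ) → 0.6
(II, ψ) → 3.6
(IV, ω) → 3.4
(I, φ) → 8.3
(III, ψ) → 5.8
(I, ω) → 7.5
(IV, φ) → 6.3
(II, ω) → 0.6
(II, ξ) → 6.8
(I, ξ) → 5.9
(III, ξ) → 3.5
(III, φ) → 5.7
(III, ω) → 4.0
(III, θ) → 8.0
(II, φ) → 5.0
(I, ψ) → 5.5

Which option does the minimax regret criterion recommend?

Column bests: θ=8.0, φ=8.3, ψ=5.8, ω=7.5, ξ=6.8.
I regrets: 5.8, 0.0, 0.3, 0.0, 0.9 → max 5.8
II regrets: 4.5, 3.3, 2.2, 6.9, 0.0 → max 6.9
III regrets: 0.0, 2.6, 0.0, 3.5, 3.3 → max 3.5
IV regrets: 0.8, 2.0, 5.2, 4.1, 3.8 → max 5.2
Smallest max regret = 3.5 → III.

III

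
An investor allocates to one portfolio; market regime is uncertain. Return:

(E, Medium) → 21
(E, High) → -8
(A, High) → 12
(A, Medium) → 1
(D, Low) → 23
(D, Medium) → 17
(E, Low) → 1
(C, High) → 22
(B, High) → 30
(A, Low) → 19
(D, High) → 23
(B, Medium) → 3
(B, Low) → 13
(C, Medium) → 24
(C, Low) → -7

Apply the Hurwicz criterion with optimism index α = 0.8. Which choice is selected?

B

A: 0.8·19 + 0.2·1 = 15.4
B: 0.8·30 + 0.2·3 = 24.6
C: 0.8·24 + 0.2·(-7) = 17.8
D: 0.8·23 + 0.2·17 = 21.8
E: 0.8·21 + 0.2·(-8) = 15.2
Highest Hurwicz score = 24.6 → B.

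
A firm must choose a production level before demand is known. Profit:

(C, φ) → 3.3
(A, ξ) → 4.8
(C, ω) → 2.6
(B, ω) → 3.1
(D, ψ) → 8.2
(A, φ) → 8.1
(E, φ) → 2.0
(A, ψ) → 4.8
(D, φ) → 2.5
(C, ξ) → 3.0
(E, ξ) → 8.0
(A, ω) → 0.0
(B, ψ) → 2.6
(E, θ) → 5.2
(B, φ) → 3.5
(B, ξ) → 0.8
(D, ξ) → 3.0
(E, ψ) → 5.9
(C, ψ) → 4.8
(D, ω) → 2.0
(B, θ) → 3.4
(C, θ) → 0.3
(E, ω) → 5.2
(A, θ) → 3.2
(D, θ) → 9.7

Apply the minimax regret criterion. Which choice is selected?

Column bests: θ=9.7, φ=8.1, ψ=8.2, ω=5.2, ξ=8.0.
A regrets: 6.5, 0.0, 3.4, 5.2, 3.2 → max 6.5
B regrets: 6.3, 4.6, 5.6, 2.1, 7.2 → max 7.2
C regrets: 9.4, 4.8, 3.4, 2.6, 5.0 → max 9.4
D regrets: 0.0, 5.6, 0.0, 3.2, 5.0 → max 5.6
E regrets: 4.5, 6.1, 2.3, 0.0, 0.0 → max 6.1
Smallest max regret = 5.6 → D.

D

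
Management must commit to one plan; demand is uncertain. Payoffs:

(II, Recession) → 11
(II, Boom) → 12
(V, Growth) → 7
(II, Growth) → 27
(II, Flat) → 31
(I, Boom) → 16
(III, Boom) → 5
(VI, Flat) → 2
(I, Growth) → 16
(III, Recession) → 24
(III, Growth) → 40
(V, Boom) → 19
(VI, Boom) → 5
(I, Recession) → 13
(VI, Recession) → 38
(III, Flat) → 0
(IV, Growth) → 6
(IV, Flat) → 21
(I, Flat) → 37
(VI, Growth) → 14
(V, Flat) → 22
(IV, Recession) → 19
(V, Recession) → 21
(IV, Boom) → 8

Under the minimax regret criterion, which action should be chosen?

I

Column bests: Recession=38, Flat=37, Growth=40, Boom=19.
I regrets: 25, 0, 24, 3 → max 25
II regrets: 27, 6, 13, 7 → max 27
III regrets: 14, 37, 0, 14 → max 37
IV regrets: 19, 16, 34, 11 → max 34
V regrets: 17, 15, 33, 0 → max 33
VI regrets: 0, 35, 26, 14 → max 35
Smallest max regret = 25 → I.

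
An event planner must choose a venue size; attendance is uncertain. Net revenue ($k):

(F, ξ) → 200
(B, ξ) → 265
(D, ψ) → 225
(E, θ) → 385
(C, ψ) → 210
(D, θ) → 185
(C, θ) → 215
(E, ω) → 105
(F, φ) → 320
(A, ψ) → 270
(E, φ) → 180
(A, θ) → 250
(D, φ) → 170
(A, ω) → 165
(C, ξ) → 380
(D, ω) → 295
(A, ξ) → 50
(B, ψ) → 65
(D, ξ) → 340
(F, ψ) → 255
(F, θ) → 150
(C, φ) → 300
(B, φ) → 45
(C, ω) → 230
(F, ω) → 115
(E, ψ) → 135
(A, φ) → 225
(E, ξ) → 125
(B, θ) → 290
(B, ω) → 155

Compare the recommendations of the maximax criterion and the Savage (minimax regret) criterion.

Row maxima: A=270, B=290, C=380, D=340, E=385, F=320
Best best-case = 385 → E.
Column bests: θ=385, φ=320, ψ=270, ω=295, ξ=380.
A regrets: 135, 95, 0, 130, 330 → max 330
B regrets: 95, 275, 205, 140, 115 → max 275
C regrets: 170, 20, 60, 65, 0 → max 170
D regrets: 200, 150, 45, 0, 40 → max 200
E regrets: 0, 140, 135, 190, 255 → max 255
F regrets: 235, 0, 15, 180, 180 → max 235
Smallest max regret = 170 → C.

maximax → E; minimax regret → C (disagree)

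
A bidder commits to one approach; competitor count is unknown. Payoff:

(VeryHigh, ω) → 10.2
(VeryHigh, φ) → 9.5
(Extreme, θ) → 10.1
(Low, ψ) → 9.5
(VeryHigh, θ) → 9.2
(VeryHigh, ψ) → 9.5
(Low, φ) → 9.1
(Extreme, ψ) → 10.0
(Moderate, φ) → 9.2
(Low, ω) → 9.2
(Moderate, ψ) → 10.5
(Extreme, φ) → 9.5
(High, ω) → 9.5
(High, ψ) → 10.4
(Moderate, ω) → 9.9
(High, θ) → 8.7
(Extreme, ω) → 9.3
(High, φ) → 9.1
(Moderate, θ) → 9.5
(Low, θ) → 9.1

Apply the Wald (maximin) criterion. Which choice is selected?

Extreme

Row minima: Low=9.1, Moderate=9.2, High=8.7, VeryHigh=9.2, Extreme=9.3
Best worst-case = 9.3 → Extreme.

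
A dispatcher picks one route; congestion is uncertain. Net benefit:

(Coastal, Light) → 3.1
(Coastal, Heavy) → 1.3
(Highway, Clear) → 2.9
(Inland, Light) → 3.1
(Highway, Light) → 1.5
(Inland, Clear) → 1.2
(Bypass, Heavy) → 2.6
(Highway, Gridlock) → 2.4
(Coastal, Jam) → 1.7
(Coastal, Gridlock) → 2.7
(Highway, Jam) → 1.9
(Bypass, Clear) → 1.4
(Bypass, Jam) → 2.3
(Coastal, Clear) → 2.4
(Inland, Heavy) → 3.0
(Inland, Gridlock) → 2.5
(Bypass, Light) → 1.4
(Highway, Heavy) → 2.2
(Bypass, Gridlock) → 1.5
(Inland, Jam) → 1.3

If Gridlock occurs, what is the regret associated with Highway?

Best payoff under Gridlock is 2.7.
Regret = 2.7 − 2.4 = 0.3.

0.3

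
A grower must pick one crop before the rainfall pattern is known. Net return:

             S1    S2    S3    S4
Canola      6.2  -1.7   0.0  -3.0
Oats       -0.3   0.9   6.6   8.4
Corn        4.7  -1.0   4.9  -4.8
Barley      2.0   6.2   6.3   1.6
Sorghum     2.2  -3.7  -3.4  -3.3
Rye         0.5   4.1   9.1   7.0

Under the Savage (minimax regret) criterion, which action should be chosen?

Column bests: S1=6.2, S2=6.2, S3=9.1, S4=8.4.
Canola regrets: 0.0, 7.9, 9.1, 11.4 → max 11.4
Oats regrets: 6.5, 5.3, 2.5, 0.0 → max 6.5
Corn regrets: 1.5, 7.2, 4.2, 13.2 → max 13.2
Barley regrets: 4.2, 0.0, 2.8, 6.8 → max 6.8
Sorghum regrets: 4.0, 9.9, 12.5, 11.7 → max 12.5
Rye regrets: 5.7, 2.1, 0.0, 1.4 → max 5.7
Smallest max regret = 5.7 → Rye.

Rye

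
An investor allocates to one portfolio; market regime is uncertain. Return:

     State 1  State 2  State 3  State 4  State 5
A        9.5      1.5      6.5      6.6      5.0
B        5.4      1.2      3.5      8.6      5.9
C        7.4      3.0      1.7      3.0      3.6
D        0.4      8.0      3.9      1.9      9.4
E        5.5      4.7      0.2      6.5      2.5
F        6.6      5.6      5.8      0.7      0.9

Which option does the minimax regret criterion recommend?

C

Column bests: State 1=9.5, State 2=8.0, State 3=6.5, State 4=8.6, State 5=9.4.
A regrets: 0.0, 6.5, 0.0, 2.0, 4.4 → max 6.5
B regrets: 4.1, 6.8, 3.0, 0.0, 3.5 → max 6.8
C regrets: 2.1, 5.0, 4.8, 5.6, 5.8 → max 5.8
D regrets: 9.1, 0.0, 2.6, 6.7, 0.0 → max 9.1
E regrets: 4.0, 3.3, 6.3, 2.1, 6.9 → max 6.9
F regrets: 2.9, 2.4, 0.7, 7.9, 8.5 → max 8.5
Smallest max regret = 5.8 → C.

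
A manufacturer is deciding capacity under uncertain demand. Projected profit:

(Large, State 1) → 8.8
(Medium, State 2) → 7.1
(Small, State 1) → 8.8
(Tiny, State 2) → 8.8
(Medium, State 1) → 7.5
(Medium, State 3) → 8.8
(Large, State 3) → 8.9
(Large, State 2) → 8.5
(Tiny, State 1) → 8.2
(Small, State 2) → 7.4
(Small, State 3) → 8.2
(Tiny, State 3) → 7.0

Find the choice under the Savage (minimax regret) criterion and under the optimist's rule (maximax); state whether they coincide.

minimax regret → Large; maximax → Large (agree)

Column bests: State 1=8.8, State 2=8.8, State 3=8.9.
Tiny regrets: 0.6, 0.0, 1.9 → max 1.9
Small regrets: 0.0, 1.4, 0.7 → max 1.4
Medium regrets: 1.3, 1.7, 0.1 → max 1.7
Large regrets: 0.0, 0.3, 0.0 → max 0.3
Smallest max regret = 0.3 → Large.
Row maxima: Tiny=8.8, Small=8.8, Medium=8.8, Large=8.9
Best best-case = 8.9 → Large.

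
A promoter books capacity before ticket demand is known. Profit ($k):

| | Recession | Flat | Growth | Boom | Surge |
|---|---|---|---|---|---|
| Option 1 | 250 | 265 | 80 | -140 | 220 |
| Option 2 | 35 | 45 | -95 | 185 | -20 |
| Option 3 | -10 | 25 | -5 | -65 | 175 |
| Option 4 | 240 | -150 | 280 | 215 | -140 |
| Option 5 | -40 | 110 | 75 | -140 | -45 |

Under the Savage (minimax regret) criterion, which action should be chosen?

Column bests: Recession=250, Flat=265, Growth=280, Boom=215, Surge=220.
Option 1 regrets: 0, 0, 200, 355, 0 → max 355
Option 2 regrets: 215, 220, 375, 30, 240 → max 375
Option 3 regrets: 260, 240, 285, 280, 45 → max 285
Option 4 regrets: 10, 415, 0, 0, 360 → max 415
Option 5 regrets: 290, 155, 205, 355, 265 → max 355
Smallest max regret = 285 → Option 3.

Option 3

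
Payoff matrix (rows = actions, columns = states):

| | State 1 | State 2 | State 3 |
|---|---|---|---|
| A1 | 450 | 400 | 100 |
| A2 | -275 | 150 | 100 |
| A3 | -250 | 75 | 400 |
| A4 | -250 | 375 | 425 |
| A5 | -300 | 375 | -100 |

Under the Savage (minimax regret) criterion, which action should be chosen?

Column bests: State 1=450, State 2=400, State 3=425.
A1 regrets: 0, 0, 325 → max 325
A2 regrets: 725, 250, 325 → max 725
A3 regrets: 700, 325, 25 → max 700
A4 regrets: 700, 25, 0 → max 700
A5 regrets: 750, 25, 525 → max 750
Smallest max regret = 325 → A1.

A1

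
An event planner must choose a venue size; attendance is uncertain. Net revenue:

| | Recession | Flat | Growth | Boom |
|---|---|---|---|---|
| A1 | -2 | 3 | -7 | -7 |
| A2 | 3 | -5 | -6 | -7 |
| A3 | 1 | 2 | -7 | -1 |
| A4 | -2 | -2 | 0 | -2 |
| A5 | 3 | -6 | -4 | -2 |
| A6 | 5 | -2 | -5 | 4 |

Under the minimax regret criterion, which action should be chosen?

Column bests: Recession=5, Flat=3, Growth=0, Boom=4.
A1 regrets: 7, 0, 7, 11 → max 11
A2 regrets: 2, 8, 6, 11 → max 11
A3 regrets: 4, 1, 7, 5 → max 7
A4 regrets: 7, 5, 0, 6 → max 7
A5 regrets: 2, 9, 4, 6 → max 9
A6 regrets: 0, 5, 5, 0 → max 5
Smallest max regret = 5 → A6.

A6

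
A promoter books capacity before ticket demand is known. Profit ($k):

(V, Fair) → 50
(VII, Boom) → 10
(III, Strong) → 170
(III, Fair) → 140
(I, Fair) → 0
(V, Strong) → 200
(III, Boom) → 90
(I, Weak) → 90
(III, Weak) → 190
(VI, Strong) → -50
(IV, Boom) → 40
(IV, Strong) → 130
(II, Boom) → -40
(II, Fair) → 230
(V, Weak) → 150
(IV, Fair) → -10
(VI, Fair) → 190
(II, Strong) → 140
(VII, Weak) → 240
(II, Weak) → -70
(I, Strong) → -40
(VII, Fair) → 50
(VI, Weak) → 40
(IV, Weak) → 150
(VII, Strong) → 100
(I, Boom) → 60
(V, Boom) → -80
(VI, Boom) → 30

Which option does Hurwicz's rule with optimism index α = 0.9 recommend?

VII

I: 0.9·90 + 0.1·(-40) = 77
II: 0.9·230 + 0.1·(-70) = 200
III: 0.9·190 + 0.1·90 = 180
IV: 0.9·150 + 0.1·(-10) = 134
V: 0.9·200 + 0.1·(-80) = 172
VI: 0.9·190 + 0.1·(-50) = 166
VII: 0.9·240 + 0.1·10 = 217
Highest Hurwicz score = 217 → VII.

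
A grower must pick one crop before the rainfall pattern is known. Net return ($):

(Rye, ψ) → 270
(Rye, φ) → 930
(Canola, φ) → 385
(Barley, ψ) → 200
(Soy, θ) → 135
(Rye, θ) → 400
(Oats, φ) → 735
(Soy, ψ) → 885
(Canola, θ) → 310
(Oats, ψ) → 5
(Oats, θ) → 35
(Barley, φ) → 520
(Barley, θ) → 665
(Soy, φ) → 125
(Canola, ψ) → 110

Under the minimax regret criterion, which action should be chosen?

Rye

Column bests: θ=665, φ=930, ψ=885.
Barley regrets: 0, 410, 685 → max 685
Oats regrets: 630, 195, 880 → max 880
Canola regrets: 355, 545, 775 → max 775
Soy regrets: 530, 805, 0 → max 805
Rye regrets: 265, 0, 615 → max 615
Smallest max regret = 615 → Rye.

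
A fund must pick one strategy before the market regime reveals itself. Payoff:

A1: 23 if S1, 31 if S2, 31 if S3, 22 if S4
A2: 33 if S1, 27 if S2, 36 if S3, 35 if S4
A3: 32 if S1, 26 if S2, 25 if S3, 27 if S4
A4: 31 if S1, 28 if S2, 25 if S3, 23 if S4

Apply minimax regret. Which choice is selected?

A2

Column bests: S1=33, S2=31, S3=36, S4=35.
A1 regrets: 10, 0, 5, 13 → max 13
A2 regrets: 0, 4, 0, 0 → max 4
A3 regrets: 1, 5, 11, 8 → max 11
A4 regrets: 2, 3, 11, 12 → max 12
Smallest max regret = 4 → A2.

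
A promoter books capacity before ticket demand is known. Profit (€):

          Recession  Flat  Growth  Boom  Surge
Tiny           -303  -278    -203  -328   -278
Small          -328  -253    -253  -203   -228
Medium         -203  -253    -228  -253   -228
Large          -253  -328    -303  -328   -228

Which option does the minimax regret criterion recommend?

Column bests: Recession=-203, Flat=-253, Growth=-203, Boom=-203, Surge=-228.
Tiny regrets: 100, 25, 0, 125, 50 → max 125
Small regrets: 125, 0, 50, 0, 0 → max 125
Medium regrets: 0, 0, 25, 50, 0 → max 50
Large regrets: 50, 75, 100, 125, 0 → max 125
Smallest max regret = 50 → Medium.

Medium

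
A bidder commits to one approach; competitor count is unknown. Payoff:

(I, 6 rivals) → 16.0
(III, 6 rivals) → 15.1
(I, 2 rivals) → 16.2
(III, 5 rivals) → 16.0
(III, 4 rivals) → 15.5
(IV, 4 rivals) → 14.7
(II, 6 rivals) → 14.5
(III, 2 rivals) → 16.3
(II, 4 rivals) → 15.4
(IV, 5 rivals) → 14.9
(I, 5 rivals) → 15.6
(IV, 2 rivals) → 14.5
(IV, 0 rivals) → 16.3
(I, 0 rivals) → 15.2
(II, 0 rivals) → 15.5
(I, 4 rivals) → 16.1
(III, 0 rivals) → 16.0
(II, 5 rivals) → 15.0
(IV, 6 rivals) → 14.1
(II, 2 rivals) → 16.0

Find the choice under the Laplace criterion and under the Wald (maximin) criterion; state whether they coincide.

Row averages: I=15.82, II=15.28, III=15.78, IV=14.9
Highest average = 15.82 → I.
Row minima: I=15.2, II=14.5, III=15.1, IV=14.1
Best worst-case = 15.2 → I.

laplace → I; maximin → I (agree)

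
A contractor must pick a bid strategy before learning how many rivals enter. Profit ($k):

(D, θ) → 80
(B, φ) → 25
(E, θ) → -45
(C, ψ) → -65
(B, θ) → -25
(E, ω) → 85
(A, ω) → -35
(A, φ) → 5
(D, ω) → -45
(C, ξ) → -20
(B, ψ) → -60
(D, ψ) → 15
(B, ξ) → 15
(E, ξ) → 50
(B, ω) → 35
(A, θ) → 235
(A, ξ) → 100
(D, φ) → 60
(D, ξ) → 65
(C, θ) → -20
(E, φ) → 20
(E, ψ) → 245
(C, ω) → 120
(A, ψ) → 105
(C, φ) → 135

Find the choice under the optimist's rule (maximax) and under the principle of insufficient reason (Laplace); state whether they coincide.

maximax → E; laplace → A (disagree)

Row maxima: A=235, B=35, C=135, D=80, E=245
Best best-case = 245 → E.
Row averages: A=82, B=-2, C=30, D=35, E=71
Highest average = 82 → A.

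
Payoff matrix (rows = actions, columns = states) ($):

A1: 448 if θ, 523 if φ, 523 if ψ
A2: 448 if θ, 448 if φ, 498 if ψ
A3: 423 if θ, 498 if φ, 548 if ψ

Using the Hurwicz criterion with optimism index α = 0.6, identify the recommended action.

A3

A1: 0.6·523 + 0.4·448 = 493
A2: 0.6·498 + 0.4·448 = 478
A3: 0.6·548 + 0.4·423 = 498
Highest Hurwicz score = 498 → A3.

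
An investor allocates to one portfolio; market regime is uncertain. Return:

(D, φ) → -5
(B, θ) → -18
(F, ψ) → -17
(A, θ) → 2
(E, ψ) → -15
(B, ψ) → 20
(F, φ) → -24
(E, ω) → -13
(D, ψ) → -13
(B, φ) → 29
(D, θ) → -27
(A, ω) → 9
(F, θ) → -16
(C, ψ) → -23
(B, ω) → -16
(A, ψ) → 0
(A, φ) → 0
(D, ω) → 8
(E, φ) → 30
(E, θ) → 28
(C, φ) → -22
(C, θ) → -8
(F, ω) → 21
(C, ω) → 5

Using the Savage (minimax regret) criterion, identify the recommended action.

Column bests: θ=28, φ=30, ψ=20, ω=21.
A regrets: 26, 30, 20, 12 → max 30
B regrets: 46, 1, 0, 37 → max 46
C regrets: 36, 52, 43, 16 → max 52
D regrets: 55, 35, 33, 13 → max 55
E regrets: 0, 0, 35, 34 → max 35
F regrets: 44, 54, 37, 0 → max 54
Smallest max regret = 30 → A.

A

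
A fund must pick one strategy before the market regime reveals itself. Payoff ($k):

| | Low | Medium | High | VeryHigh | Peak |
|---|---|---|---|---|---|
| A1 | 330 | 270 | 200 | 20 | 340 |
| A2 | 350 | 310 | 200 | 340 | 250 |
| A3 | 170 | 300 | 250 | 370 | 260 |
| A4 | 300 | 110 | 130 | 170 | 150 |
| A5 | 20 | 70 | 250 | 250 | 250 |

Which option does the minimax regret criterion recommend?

Column bests: Low=350, Medium=310, High=250, VeryHigh=370, Peak=340.
A1 regrets: 20, 40, 50, 350, 0 → max 350
A2 regrets: 0, 0, 50, 30, 90 → max 90
A3 regrets: 180, 10, 0, 0, 80 → max 180
A4 regrets: 50, 200, 120, 200, 190 → max 200
A5 regrets: 330, 240, 0, 120, 90 → max 330
Smallest max regret = 90 → A2.

A2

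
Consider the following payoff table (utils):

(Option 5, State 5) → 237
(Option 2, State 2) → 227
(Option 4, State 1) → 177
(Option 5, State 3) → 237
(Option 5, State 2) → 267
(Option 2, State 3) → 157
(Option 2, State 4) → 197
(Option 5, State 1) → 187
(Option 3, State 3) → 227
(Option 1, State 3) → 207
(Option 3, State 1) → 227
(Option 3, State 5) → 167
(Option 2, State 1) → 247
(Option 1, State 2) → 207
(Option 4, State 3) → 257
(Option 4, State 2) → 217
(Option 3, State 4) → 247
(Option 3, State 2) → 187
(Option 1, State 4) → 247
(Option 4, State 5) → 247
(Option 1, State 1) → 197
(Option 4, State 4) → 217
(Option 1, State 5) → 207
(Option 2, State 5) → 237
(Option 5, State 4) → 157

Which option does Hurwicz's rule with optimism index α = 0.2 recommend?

Option 1: 0.2·247 + 0.8·197 = 207
Option 2: 0.2·247 + 0.8·157 = 175
Option 3: 0.2·247 + 0.8·167 = 183
Option 4: 0.2·257 + 0.8·177 = 193
Option 5: 0.2·267 + 0.8·157 = 179
Highest Hurwicz score = 207 → Option 1.

Option 1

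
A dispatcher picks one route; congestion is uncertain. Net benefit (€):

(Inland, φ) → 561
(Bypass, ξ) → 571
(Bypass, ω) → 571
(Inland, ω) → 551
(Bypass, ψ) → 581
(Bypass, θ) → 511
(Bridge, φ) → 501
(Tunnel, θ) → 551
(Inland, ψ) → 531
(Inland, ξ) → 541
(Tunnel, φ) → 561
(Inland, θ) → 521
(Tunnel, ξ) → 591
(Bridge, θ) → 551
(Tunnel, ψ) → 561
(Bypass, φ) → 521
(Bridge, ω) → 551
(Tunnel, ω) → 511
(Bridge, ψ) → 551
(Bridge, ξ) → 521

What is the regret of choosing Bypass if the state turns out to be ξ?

Best payoff under ξ is 591.
Regret = 591 − 571 = 20.

20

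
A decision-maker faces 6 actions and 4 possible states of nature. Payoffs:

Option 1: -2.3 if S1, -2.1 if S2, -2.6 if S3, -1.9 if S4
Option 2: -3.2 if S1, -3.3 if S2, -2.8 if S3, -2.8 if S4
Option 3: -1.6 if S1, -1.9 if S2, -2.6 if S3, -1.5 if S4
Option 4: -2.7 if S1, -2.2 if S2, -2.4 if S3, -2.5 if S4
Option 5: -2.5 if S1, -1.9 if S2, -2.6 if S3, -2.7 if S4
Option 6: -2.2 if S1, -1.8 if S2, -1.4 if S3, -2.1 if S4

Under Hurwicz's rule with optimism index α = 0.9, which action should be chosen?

Option 6

Option 1: 0.9·(-1.9) + 0.1·(-2.6) = -1.97
Option 2: 0.9·(-2.8) + 0.1·(-3.3) = -2.85
Option 3: 0.9·(-1.5) + 0.1·(-2.6) = -1.61
Option 4: 0.9·(-2.2) + 0.1·(-2.7) = -2.25
Option 5: 0.9·(-1.9) + 0.1·(-2.7) = -1.98
Option 6: 0.9·(-1.4) + 0.1·(-2.2) = -1.48
Highest Hurwicz score = -1.48 → Option 6.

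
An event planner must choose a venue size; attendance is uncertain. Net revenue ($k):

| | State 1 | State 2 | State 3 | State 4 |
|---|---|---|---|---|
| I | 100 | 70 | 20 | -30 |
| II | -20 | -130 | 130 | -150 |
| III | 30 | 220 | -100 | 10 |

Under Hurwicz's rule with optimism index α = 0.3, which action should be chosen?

I

I: 0.3·100 + 0.7·(-30) = 9
II: 0.3·130 + 0.7·(-150) = -66
III: 0.3·220 + 0.7·(-100) = -4
Highest Hurwicz score = 9 → I.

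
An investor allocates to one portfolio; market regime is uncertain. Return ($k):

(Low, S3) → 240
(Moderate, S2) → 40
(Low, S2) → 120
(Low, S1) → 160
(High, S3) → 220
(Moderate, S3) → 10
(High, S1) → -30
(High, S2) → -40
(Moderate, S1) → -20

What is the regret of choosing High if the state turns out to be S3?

Best payoff under S3 is 240.
Regret = 240 − 220 = 20.

20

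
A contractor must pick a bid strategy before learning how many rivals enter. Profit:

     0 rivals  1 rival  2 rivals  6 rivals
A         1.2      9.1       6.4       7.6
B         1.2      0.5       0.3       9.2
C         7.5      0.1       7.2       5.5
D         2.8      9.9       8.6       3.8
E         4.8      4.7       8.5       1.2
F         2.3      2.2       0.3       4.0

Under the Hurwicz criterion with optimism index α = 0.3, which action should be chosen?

D

A: 0.3·9.1 + 0.7·1.2 = 3.57
B: 0.3·9.2 + 0.7·0.3 = 2.97
C: 0.3·7.5 + 0.7·0.1 = 2.32
D: 0.3·9.9 + 0.7·2.8 = 4.93
E: 0.3·8.5 + 0.7·1.2 = 3.39
F: 0.3·4.0 + 0.7·0.3 = 1.41
Highest Hurwicz score = 4.93 → D.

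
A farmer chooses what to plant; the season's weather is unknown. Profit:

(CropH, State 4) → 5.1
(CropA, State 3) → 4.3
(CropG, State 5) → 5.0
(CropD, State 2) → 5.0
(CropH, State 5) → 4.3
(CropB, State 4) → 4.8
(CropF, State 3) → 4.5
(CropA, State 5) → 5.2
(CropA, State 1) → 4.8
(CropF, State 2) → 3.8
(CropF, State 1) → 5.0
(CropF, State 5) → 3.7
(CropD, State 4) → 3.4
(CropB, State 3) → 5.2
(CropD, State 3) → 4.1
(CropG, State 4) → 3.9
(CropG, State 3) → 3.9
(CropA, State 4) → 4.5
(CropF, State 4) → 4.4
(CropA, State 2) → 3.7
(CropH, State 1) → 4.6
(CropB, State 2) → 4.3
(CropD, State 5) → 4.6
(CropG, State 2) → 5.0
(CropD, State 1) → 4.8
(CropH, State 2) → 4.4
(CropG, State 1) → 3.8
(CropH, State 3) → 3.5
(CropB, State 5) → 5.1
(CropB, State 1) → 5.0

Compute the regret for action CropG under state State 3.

1.3

Best payoff under State 3 is 5.2.
Regret = 5.2 − 3.9 = 1.3.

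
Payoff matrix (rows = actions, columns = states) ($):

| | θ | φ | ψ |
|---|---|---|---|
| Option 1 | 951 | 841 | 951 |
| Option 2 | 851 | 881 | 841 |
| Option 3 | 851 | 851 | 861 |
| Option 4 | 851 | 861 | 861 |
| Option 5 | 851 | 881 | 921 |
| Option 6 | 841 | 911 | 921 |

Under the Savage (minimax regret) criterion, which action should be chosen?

Column bests: θ=951, φ=911, ψ=951.
Option 1 regrets: 0, 70, 0 → max 70
Option 2 regrets: 100, 30, 110 → max 110
Option 3 regrets: 100, 60, 90 → max 100
Option 4 regrets: 100, 50, 90 → max 100
Option 5 regrets: 100, 30, 30 → max 100
Option 6 regrets: 110, 0, 30 → max 110
Smallest max regret = 70 → Option 1.

Option 1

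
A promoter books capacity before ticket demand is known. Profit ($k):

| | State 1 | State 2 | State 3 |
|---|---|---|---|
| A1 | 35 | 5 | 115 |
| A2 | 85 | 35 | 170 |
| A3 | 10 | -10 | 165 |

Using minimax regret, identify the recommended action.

A2

Column bests: State 1=85, State 2=35, State 3=170.
A1 regrets: 50, 30, 55 → max 55
A2 regrets: 0, 0, 0 → max 0
A3 regrets: 75, 45, 5 → max 75
Smallest max regret = 0 → A2.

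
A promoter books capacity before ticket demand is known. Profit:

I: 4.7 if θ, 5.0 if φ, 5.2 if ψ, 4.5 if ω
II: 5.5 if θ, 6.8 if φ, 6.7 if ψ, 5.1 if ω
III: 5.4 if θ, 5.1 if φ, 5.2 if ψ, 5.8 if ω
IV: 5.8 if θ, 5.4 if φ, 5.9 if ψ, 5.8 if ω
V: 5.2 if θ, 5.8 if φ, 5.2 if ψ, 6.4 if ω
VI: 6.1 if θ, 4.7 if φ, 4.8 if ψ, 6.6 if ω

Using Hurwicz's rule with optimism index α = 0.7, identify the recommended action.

II

I: 0.7·5.2 + 0.3·4.5 = 4.99
II: 0.7·6.8 + 0.3·5.1 = 6.29
III: 0.7·5.8 + 0.3·5.1 = 5.59
IV: 0.7·5.9 + 0.3·5.4 = 5.75
V: 0.7·6.4 + 0.3·5.2 = 6.04
VI: 0.7·6.6 + 0.3·4.7 = 6.03
Highest Hurwicz score = 6.29 → II.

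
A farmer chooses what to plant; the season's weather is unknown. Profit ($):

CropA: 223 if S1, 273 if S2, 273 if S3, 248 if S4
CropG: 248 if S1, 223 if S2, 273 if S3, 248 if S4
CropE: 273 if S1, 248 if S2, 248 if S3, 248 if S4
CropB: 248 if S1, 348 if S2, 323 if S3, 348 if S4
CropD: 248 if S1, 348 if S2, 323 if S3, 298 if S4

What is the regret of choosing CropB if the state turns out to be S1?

25

Best payoff under S1 is 273.
Regret = 273 − 248 = 25.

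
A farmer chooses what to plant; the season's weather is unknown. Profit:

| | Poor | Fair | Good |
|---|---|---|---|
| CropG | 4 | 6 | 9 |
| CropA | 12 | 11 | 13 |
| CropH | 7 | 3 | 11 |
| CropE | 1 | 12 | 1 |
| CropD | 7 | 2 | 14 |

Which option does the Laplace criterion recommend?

CropA

Row averages: CropG=19/3, CropA=12, CropH=7, CropE=14/3, CropD=23/3
Highest average = 12 → CropA.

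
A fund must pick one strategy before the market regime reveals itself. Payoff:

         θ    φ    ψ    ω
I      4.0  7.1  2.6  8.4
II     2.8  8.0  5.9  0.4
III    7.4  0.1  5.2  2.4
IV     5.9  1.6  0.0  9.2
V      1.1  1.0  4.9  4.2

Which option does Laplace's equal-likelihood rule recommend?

I

Row averages: I=5.525, II=4.275, III=3.775, IV=4.175, V=2.8
Highest average = 5.525 → I.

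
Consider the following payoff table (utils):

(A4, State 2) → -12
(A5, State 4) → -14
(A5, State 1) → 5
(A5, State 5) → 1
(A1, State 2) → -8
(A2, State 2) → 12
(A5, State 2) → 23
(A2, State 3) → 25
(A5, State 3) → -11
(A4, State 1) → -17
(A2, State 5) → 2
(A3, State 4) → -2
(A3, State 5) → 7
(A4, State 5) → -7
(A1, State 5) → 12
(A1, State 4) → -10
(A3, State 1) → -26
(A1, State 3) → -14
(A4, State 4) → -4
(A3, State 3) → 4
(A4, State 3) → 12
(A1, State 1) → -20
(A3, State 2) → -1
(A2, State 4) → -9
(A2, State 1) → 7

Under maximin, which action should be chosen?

A2

Row minima: A1=-20, A2=-9, A3=-26, A4=-17, A5=-14
Best worst-case = -9 → A2.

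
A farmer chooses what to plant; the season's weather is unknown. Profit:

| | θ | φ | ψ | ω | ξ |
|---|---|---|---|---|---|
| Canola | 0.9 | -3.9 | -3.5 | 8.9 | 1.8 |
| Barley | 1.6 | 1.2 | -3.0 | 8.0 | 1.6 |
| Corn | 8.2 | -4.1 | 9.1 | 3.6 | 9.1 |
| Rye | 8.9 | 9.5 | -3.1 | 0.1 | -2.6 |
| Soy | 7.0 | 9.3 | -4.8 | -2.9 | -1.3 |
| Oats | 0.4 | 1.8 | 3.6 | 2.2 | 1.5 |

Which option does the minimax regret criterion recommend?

Oats

Column bests: θ=8.9, φ=9.5, ψ=9.1, ω=8.9, ξ=9.1.
Canola regrets: 8.0, 13.4, 12.6, 0.0, 7.3 → max 13.4
Barley regrets: 7.3, 8.3, 12.1, 0.9, 7.5 → max 12.1
Corn regrets: 0.7, 13.6, 0.0, 5.3, 0.0 → max 13.6
Rye regrets: 0.0, 0.0, 12.2, 8.8, 11.7 → max 12.2
Soy regrets: 1.9, 0.2, 13.9, 11.8, 10.4 → max 13.9
Oats regrets: 8.5, 7.7, 5.5, 6.7, 7.6 → max 8.5
Smallest max regret = 8.5 → Oats.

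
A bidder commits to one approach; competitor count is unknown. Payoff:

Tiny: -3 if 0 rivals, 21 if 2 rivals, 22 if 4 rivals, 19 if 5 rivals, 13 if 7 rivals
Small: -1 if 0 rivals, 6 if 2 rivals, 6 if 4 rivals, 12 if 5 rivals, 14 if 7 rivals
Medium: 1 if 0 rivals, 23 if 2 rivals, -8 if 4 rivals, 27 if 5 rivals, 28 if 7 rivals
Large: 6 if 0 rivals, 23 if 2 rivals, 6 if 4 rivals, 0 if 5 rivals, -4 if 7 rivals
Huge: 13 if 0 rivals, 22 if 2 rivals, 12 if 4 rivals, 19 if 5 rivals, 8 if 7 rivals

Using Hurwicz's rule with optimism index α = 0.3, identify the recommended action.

Huge

Tiny: 0.3·22 + 0.7·(-3) = 4.5
Small: 0.3·14 + 0.7·(-1) = 3.5
Medium: 0.3·28 + 0.7·(-8) = 2.8
Large: 0.3·23 + 0.7·(-4) = 4.1
Huge: 0.3·22 + 0.7·8 = 12.2
Highest Hurwicz score = 12.2 → Huge.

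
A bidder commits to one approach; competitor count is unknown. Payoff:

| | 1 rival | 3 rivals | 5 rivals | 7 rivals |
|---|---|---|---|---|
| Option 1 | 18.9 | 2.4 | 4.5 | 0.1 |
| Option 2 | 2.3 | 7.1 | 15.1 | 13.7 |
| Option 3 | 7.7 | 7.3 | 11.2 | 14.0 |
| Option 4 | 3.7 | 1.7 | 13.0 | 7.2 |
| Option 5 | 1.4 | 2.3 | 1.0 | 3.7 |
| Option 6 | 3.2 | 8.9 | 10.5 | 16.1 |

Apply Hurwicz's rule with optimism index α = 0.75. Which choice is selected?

Option 1: 0.75·18.9 + 0.25·0.1 = 14.2
Option 2: 0.75·15.1 + 0.25·2.3 = 11.9
Option 3: 0.75·14.0 + 0.25·7.3 = 12.325
Option 4: 0.75·13.0 + 0.25·1.7 = 10.175
Option 5: 0.75·3.7 + 0.25·1.0 = 3.025
Option 6: 0.75·16.1 + 0.25·3.2 = 12.875
Highest Hurwicz score = 14.2 → Option 1.

Option 1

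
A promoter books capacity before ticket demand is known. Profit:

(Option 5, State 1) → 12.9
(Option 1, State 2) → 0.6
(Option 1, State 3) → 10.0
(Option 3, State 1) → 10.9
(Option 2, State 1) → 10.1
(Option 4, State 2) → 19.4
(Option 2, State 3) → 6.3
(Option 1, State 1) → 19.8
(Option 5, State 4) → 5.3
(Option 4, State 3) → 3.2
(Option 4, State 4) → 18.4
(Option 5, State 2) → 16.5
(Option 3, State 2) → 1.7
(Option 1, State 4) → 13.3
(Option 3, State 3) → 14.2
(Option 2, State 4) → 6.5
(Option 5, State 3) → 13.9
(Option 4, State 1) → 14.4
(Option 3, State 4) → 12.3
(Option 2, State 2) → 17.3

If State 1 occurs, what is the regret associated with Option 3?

8.9

Best payoff under State 1 is 19.8.
Regret = 19.8 − 10.9 = 8.9.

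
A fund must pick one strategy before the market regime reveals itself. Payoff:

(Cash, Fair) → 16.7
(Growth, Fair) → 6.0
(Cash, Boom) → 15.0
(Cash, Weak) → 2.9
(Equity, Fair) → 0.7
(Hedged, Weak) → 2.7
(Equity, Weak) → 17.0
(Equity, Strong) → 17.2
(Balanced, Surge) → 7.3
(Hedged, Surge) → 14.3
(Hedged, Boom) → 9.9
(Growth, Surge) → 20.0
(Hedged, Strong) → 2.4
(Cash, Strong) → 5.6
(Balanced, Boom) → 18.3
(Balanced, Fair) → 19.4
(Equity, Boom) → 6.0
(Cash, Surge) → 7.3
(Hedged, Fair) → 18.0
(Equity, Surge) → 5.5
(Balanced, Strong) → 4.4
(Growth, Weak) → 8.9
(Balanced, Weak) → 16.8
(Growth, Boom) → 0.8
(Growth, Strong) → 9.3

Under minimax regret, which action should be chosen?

Column bests: Weak=17.0, Fair=19.4, Strong=17.2, Boom=18.3, Surge=20.0.
Equity regrets: 0.0, 18.7, 0.0, 12.3, 14.5 → max 18.7
Cash regrets: 14.1, 2.7, 11.6, 3.3, 12.7 → max 14.1
Balanced regrets: 0.2, 0.0, 12.8, 0.0, 12.7 → max 12.8
Hedged regrets: 14.3, 1.4, 14.8, 8.4, 5.7 → max 14.8
Growth regrets: 8.1, 13.4, 7.9, 17.5, 0.0 → max 17.5
Smallest max regret = 12.8 → Balanced.

Balanced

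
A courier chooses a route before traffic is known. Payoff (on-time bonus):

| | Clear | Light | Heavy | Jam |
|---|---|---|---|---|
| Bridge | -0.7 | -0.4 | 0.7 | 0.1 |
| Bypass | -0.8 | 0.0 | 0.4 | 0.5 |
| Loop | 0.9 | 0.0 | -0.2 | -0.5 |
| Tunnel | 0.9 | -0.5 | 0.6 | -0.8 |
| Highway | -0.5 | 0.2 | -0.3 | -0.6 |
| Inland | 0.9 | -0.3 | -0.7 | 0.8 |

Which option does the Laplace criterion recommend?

Inland

Row averages: Bridge=-0.075, Bypass=0.025, Loop=0.05, Tunnel=0.05, Highway=-0.3, Inland=0.175
Highest average = 0.175 → Inland.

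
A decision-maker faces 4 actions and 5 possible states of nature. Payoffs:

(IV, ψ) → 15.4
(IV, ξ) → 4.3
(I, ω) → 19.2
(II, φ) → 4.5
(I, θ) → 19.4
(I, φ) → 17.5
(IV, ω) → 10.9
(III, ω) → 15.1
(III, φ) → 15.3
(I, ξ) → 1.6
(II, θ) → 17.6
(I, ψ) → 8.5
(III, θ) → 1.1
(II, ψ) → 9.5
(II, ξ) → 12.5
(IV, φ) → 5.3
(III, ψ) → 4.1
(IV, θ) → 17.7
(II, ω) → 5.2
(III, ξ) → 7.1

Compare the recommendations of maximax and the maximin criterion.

Row maxima: I=19.4, II=17.6, III=15.3, IV=17.7
Best best-case = 19.4 → I.
Row minima: I=1.6, II=4.5, III=1.1, IV=4.3
Best worst-case = 4.5 → II.

maximax → I; maximin → II (disagree)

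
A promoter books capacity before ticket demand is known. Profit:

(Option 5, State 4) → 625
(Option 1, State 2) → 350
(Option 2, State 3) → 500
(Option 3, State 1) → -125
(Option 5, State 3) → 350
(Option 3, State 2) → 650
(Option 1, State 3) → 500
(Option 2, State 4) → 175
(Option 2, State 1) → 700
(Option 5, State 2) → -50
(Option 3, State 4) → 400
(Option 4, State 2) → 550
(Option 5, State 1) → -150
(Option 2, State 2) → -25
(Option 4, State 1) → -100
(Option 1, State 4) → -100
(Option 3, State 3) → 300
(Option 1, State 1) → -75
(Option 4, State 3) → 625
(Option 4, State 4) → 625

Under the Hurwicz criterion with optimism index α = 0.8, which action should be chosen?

Option 1: 0.8·500 + 0.2·(-100) = 380
Option 2: 0.8·700 + 0.2·(-25) = 555
Option 3: 0.8·650 + 0.2·(-125) = 495
Option 4: 0.8·625 + 0.2·(-100) = 480
Option 5: 0.8·625 + 0.2·(-150) = 470
Highest Hurwicz score = 555 → Option 2.

Option 2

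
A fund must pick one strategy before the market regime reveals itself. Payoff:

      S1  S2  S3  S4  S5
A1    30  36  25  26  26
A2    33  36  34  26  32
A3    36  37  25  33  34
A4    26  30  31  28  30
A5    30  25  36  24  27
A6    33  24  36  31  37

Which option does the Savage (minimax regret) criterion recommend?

Column bests: S1=36, S2=37, S3=36, S4=33, S5=37.
A1 regrets: 6, 1, 11, 7, 11 → max 11
A2 regrets: 3, 1, 2, 7, 5 → max 7
A3 regrets: 0, 0, 11, 0, 3 → max 11
A4 regrets: 10, 7, 5, 5, 7 → max 10
A5 regrets: 6, 12, 0, 9, 10 → max 12
A6 regrets: 3, 13, 0, 2, 0 → max 13
Smallest max regret = 7 → A2.

A2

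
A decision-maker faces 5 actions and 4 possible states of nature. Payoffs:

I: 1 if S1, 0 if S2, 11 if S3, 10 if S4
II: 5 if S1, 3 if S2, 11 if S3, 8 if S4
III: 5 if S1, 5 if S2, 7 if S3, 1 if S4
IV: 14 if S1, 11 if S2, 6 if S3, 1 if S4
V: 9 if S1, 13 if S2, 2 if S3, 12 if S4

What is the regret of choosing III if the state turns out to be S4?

Best payoff under S4 is 12.
Regret = 12 − 1 = 11.

11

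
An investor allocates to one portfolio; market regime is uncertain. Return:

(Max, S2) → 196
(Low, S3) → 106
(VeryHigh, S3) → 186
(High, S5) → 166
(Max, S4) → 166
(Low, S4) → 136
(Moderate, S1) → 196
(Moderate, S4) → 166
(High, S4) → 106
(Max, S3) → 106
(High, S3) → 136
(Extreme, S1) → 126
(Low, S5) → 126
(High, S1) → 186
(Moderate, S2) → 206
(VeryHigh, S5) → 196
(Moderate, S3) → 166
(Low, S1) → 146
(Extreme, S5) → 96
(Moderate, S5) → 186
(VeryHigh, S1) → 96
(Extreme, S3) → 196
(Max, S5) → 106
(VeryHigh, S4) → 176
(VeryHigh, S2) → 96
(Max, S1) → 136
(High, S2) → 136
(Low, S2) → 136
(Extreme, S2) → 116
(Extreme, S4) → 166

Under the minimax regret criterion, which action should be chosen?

Moderate

Column bests: S1=196, S2=206, S3=196, S4=176, S5=196.
Low regrets: 50, 70, 90, 40, 70 → max 90
Moderate regrets: 0, 0, 30, 10, 10 → max 30
High regrets: 10, 70, 60, 70, 30 → max 70
VeryHigh regrets: 100, 110, 10, 0, 0 → max 110
Extreme regrets: 70, 90, 0, 10, 100 → max 100
Max regrets: 60, 10, 90, 10, 90 → max 90
Smallest max regret = 30 → Moderate.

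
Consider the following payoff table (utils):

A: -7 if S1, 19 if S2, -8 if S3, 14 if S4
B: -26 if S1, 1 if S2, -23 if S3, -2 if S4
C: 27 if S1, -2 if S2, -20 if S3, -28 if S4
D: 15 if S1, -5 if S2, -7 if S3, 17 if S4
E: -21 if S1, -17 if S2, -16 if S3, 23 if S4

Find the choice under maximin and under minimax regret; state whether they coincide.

Row minima: A=-8, B=-26, C=-28, D=-7, E=-21
Best worst-case = -7 → D.
Column bests: S1=27, S2=19, S3=-7, S4=23.
A regrets: 34, 0, 1, 9 → max 34
B regrets: 53, 18, 16, 25 → max 53
C regrets: 0, 21, 13, 51 → max 51
D regrets: 12, 24, 0, 6 → max 24
E regrets: 48, 36, 9, 0 → max 48
Smallest max regret = 24 → D.

maximin → D; minimax regret → D (agree)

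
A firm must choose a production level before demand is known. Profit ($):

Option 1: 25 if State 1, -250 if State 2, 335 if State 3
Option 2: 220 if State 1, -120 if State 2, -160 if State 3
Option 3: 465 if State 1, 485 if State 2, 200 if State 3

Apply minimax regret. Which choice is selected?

Column bests: State 1=465, State 2=485, State 3=335.
Option 1 regrets: 440, 735, 0 → max 735
Option 2 regrets: 245, 605, 495 → max 605
Option 3 regrets: 0, 0, 135 → max 135
Smallest max regret = 135 → Option 3.

Option 3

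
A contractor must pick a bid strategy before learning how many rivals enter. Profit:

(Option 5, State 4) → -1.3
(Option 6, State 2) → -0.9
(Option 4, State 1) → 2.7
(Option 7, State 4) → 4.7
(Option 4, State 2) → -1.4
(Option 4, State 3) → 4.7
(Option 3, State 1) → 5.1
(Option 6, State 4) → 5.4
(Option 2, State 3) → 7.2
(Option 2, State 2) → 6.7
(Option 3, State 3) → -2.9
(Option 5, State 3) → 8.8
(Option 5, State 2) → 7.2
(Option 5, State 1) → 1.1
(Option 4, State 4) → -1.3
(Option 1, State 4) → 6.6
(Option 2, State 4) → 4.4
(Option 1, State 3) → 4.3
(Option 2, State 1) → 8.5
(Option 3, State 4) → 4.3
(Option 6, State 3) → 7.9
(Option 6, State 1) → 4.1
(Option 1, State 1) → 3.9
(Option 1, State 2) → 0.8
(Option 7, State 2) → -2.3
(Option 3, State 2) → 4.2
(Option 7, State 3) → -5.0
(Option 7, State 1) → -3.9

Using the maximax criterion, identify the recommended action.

Option 5

Row maxima: Option 1=6.6, Option 2=8.5, Option 3=5.1, Option 4=4.7, Option 5=8.8, Option 6=7.9, Option 7=4.7
Best best-case = 8.8 → Option 5.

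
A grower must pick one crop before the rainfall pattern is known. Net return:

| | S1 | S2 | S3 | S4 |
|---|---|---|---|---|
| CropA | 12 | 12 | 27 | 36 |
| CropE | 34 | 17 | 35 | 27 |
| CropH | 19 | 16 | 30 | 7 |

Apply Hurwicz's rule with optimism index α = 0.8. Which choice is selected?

CropE

CropA: 0.8·36 + 0.2·12 = 31.2
CropE: 0.8·35 + 0.2·17 = 31.4
CropH: 0.8·30 + 0.2·7 = 25.4
Highest Hurwicz score = 31.4 → CropE.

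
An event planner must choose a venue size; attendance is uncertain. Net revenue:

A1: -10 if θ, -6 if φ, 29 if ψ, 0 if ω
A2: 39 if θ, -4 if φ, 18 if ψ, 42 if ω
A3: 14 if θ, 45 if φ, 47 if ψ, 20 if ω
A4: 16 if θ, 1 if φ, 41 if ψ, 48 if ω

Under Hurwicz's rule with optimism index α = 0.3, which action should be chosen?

A1: 0.3·29 + 0.7·(-10) = 1.7
A2: 0.3·42 + 0.7·(-4) = 9.8
A3: 0.3·47 + 0.7·14 = 23.9
A4: 0.3·48 + 0.7·1 = 15.1
Highest Hurwicz score = 23.9 → A3.

A3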